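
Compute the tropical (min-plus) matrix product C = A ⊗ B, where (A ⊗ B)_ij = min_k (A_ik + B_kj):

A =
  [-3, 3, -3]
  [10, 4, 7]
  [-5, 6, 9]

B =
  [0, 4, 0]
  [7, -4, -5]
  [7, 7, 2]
A ⊗ B =
  [-3, -1, -3]
  [10, 0, -1]
  [-5, -1, -5]

Apply the min-plus product entry-by-entry:
  C[0][0] = min over k of (A[0][0] + B[0][0] = -3 + 0 = -3, A[0][1] + B[1][0] = 3 + 7 = 10, A[0][2] + B[2][0] = -3 + 7 = 4) = -3 (attained at k = 0)
  C[0][1] = min over k of (A[0][0] + B[0][1] = -3 + 4 = 1, A[0][1] + B[1][1] = 3 + -4 = -1, A[0][2] + B[2][1] = -3 + 7 = 4) = -1 (attained at k = 1)
  C[0][2] = min over k of (A[0][0] + B[0][2] = -3 + 0 = -3, A[0][1] + B[1][2] = 3 + -5 = -2, A[0][2] + B[2][2] = -3 + 2 = -1) = -3 (attained at k = 0)
  C[1][0] = min over k of (A[1][0] + B[0][0] = 10 + 0 = 10, A[1][1] + B[1][0] = 4 + 7 = 11, A[1][2] + B[2][0] = 7 + 7 = 14) = 10 (attained at k = 0)
  C[1][1] = min over k of (A[1][0] + B[0][1] = 10 + 4 = 14, A[1][1] + B[1][1] = 4 + -4 = 0, A[1][2] + B[2][1] = 7 + 7 = 14) = 0 (attained at k = 1)
  C[1][2] = min over k of (A[1][0] + B[0][2] = 10 + 0 = 10, A[1][1] + B[1][2] = 4 + -5 = -1, A[1][2] + B[2][2] = 7 + 2 = 9) = -1 (attained at k = 1)
  C[2][0] = min over k of (A[2][0] + B[0][0] = -5 + 0 = -5, A[2][1] + B[1][0] = 6 + 7 = 13, A[2][2] + B[2][0] = 9 + 7 = 16) = -5 (attained at k = 0)
  C[2][1] = min over k of (A[2][0] + B[0][1] = -5 + 4 = -1, A[2][1] + B[1][1] = 6 + -4 = 2, A[2][2] + B[2][1] = 9 + 7 = 16) = -1 (attained at k = 0)
  C[2][2] = min over k of (A[2][0] + B[0][2] = -5 + 0 = -5, A[2][1] + B[1][2] = 6 + -5 = 1, A[2][2] + B[2][2] = 9 + 2 = 11) = -5 (attained at k = 0)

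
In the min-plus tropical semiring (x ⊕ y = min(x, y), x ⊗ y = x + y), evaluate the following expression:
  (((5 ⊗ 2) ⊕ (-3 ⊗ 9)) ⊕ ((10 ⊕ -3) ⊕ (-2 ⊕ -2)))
(((5 ⊗ 2) ⊕ (-3 ⊗ 9)) ⊕ ((10 ⊕ -3) ⊕ (-2 ⊕ -2))) = -3

Expand innermost to outermost. Recall ⊕ takes the minimum of its arguments and ⊗ takes their sum. Working out the expression (((5 ⊗ 2) ⊕ (-3 ⊗ 9)) ⊕ ((10 ⊕ -3) ⊕ (-2 ⊕ -2))) gives -3.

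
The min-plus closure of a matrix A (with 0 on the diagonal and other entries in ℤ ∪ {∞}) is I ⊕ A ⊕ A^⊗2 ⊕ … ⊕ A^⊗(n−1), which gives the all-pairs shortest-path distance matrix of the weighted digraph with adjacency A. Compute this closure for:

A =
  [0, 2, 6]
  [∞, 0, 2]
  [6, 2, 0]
Closure =
  [0, 2, 4]
  [8, 0, 2]
  [6, 2, 0]

This is the Floyd-Warshall all-pairs shortest-path computation. For each intermediate vertex k = 0, 1, …, 2, update dist[i][j] ← min(dist[i][j], dist[i][k] + dist[k][j]). The final matrix gives, for each (i, j), the minimum total weight of any directed path from i to j (possibly empty when i = j).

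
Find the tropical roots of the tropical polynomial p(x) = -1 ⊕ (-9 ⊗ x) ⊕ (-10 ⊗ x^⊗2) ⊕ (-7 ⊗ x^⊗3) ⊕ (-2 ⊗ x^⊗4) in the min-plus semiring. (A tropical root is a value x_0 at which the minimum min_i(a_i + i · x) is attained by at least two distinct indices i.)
Roots: {-5, -3, 1, 8}

Each tropical root is a break point of the lower envelope of the lines y = a_i + i · x (there are 5 lines, with slopes 0, 1, ..., 4). Only the lines that attain the minimum somewhere contribute to roots; other lines are dominated. Here the surviving (envelope) indices are i = 4, i = 3, i = 2, i = 1, i = 0.
Intersections between consecutive envelope lines give the roots: for adjacent envelope indices i < j the intersection is x = (a_i − a_j) / (j − i). Reading off the sorted break points: {-5, -3, 1, 8}.
Verification: at each break x_0, at least two indices attain the minimum of min_i(a_i + i · x_0).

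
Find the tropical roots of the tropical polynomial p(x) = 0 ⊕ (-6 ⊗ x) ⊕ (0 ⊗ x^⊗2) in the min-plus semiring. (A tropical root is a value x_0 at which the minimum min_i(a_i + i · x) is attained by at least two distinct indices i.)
Roots: {-6, 6}

Each tropical root is a break point of the lower envelope of the lines y = a_i + i · x (there are 3 lines, with slopes 0, 1, ..., 2). Only the lines that attain the minimum somewhere contribute to roots; other lines are dominated. Here the surviving (envelope) indices are i = 2, i = 1, i = 0.
Intersections between consecutive envelope lines give the roots: for adjacent envelope indices i < j the intersection is x = (a_i − a_j) / (j − i). Reading off the sorted break points: {-6, 6}.
Verification: at each break x_0, at least two indices attain the minimum of min_i(a_i + i · x_0).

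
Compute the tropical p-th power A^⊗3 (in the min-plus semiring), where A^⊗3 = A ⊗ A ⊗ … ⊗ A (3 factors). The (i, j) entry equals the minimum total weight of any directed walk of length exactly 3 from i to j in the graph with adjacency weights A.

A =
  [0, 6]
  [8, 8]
A^⊗3 =
  [0, 6]
  [8, 14]

Each entry (A^⊗3)_ij equals the minimum over all length-3 walks i = v_0 → v_1 → … → v_3 = j of Σ_t A[v_t][v_{t+1}]. For example, for (i, j) = (0, 1) we minimise over 4 possible intermediate vertex sequences; the minimum is 6, attained along the walk 0 → 0 → 0 → 1.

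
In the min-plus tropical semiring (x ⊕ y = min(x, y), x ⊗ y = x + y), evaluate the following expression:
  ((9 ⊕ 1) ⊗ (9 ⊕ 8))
((9 ⊕ 1) ⊗ (9 ⊕ 8)) = 9

Expand innermost to outermost. Recall ⊕ takes the minimum of its arguments and ⊗ takes their sum. Working out the expression ((9 ⊕ 1) ⊗ (9 ⊕ 8)) gives 9.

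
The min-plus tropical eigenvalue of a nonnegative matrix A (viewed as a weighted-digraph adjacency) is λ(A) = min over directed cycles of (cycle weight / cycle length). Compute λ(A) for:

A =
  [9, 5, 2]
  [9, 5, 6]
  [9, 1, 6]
λ(A) = 7/2

Enumerate directed cycles and compute their means (weight / length). Sample:
  cycle 0 → 0: weight = 9, length = 1, mean = 9/1 ≈ 9.000
  cycle 1 → 1: weight = 5, length = 1, mean = 5/1 ≈ 5.000
  cycle 2 → 2: weight = 6, length = 1, mean = 6/1 ≈ 6.000
  cycle 0 → 1 → 0: weight = 14, length = 2, mean = 14/2 ≈ 7.000
  cycle 0 → 2 → 0: weight = 11, length = 2, mean = 11/2 ≈ 5.500
  cycle 1 → 0 → 1: weight = 14, length = 2, mean = 14/2 ≈ 7.000
Minimum mean = 3.500, attained e.g. along the cycle 1 → 2 → 1 with weight 7 and length 2. So λ(A) = 7/2 = 7/2.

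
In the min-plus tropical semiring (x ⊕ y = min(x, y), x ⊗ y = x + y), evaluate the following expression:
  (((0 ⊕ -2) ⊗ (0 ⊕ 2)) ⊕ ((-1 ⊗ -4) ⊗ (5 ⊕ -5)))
(((0 ⊕ -2) ⊗ (0 ⊕ 2)) ⊕ ((-1 ⊗ -4) ⊗ (5 ⊕ -5))) = -10

Expand innermost to outermost. Recall ⊕ takes the minimum of its arguments and ⊗ takes their sum. Working out the expression (((0 ⊕ -2) ⊗ (0 ⊕ 2)) ⊕ ((-1 ⊗ -4) ⊗ (5 ⊕ -5))) gives -10.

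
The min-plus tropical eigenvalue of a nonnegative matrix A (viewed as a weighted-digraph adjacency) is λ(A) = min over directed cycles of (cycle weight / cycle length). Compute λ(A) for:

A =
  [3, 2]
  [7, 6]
λ(A) = 3

Enumerate directed cycles and compute their means (weight / length). Sample:
  cycle 0 → 0: weight = 3, length = 1, mean = 3/1 ≈ 3.000
  cycle 1 → 1: weight = 6, length = 1, mean = 6/1 ≈ 6.000
  cycle 0 → 1 → 0: weight = 9, length = 2, mean = 9/2 ≈ 4.500
  cycle 1 → 0 → 1: weight = 9, length = 2, mean = 9/2 ≈ 4.500
Minimum mean = 3.000, attained e.g. along the cycle 0 → 0 with weight 3 and length 1. So λ(A) = 3/1 = 3.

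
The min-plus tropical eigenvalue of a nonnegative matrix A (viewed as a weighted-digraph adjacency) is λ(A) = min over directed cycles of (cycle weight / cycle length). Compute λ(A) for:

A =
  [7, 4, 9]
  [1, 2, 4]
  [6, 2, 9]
λ(A) = 2

Enumerate directed cycles and compute their means (weight / length). Sample:
  cycle 0 → 0: weight = 7, length = 1, mean = 7/1 ≈ 7.000
  cycle 1 → 1: weight = 2, length = 1, mean = 2/1 ≈ 2.000
  cycle 2 → 2: weight = 9, length = 1, mean = 9/1 ≈ 9.000
  cycle 0 → 1 → 0: weight = 5, length = 2, mean = 5/2 ≈ 2.500
  cycle 0 → 2 → 0: weight = 15, length = 2, mean = 15/2 ≈ 7.500
  cycle 1 → 0 → 1: weight = 5, length = 2, mean = 5/2 ≈ 2.500
Minimum mean = 2.000, attained e.g. along the cycle 1 → 1 with weight 2 and length 1. So λ(A) = 2/1 = 2.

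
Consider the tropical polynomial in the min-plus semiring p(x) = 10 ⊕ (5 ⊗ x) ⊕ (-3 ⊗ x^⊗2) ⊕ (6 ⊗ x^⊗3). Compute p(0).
p(0) = -3

A tropical monomial a ⊗ x^⊗i evaluates to a + i · x. Evaluating each term at x = 0:
  Term 0 contributes 10 + 0 · 0 = 10
  Term 1 contributes 5 + 1 · 0 = 5
  Term 2 contributes -3 + 2 · 0 = -3
  Term 3 contributes 6 + 3 · 0 = 6
p(0) = ⊕ of these = min[10, 5, -3, 6] = -3.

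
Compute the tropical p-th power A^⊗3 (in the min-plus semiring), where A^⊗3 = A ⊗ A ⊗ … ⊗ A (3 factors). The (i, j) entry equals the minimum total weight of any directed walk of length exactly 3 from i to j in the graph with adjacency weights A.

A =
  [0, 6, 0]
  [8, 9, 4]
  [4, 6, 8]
A^⊗3 =
  [0, 6, 0]
  [8, 14, 8]
  [4, 10, 4]

Each entry (A^⊗3)_ij equals the minimum over all length-3 walks i = v_0 → v_1 → … → v_3 = j of Σ_t A[v_t][v_{t+1}]. For example, for (i, j) = (0, 2) we minimise over 9 possible intermediate vertex sequences; the minimum is 0, attained along the walk 0 → 0 → 0 → 2.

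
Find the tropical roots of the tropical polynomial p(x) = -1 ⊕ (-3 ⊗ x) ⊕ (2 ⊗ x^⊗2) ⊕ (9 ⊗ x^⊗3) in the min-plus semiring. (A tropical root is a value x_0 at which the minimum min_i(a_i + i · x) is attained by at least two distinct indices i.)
Roots: {-7, -5, 2}

Each tropical root is a break point of the lower envelope of the lines y = a_i + i · x (there are 4 lines, with slopes 0, 1, ..., 3). Only the lines that attain the minimum somewhere contribute to roots; other lines are dominated. Here the surviving (envelope) indices are i = 3, i = 2, i = 1, i = 0.
Intersections between consecutive envelope lines give the roots: for adjacent envelope indices i < j the intersection is x = (a_i − a_j) / (j − i). Reading off the sorted break points: {-7, -5, 2}.
Verification: at each break x_0, at least two indices attain the minimum of min_i(a_i + i · x_0).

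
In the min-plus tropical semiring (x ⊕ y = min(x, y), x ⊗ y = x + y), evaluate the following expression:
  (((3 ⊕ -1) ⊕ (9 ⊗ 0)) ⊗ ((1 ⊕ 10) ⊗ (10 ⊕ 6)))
(((3 ⊕ -1) ⊕ (9 ⊗ 0)) ⊗ ((1 ⊕ 10) ⊗ (10 ⊕ 6))) = 6

Expand innermost to outermost. Recall ⊕ takes the minimum of its arguments and ⊗ takes their sum. Working out the expression (((3 ⊕ -1) ⊕ (9 ⊗ 0)) ⊗ ((1 ⊕ 10) ⊗ (10 ⊕ 6))) gives 6.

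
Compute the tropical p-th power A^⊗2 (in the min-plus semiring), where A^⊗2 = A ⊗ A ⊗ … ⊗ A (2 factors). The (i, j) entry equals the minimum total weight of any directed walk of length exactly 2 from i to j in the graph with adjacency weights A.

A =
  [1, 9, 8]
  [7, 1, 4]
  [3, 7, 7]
A^⊗2 =
  [2, 10, 9]
  [7, 2, 5]
  [4, 8, 11]

Each entry (A^⊗2)_ij equals the minimum over all length-2 walks i = v_0 → v_1 → … → v_2 = j of Σ_t A[v_t][v_{t+1}]. For example, for (i, j) = (0, 2) we minimise over 3 possible intermediate vertex sequences; the minimum is 9, attained along the walk 0 → 0 → 2.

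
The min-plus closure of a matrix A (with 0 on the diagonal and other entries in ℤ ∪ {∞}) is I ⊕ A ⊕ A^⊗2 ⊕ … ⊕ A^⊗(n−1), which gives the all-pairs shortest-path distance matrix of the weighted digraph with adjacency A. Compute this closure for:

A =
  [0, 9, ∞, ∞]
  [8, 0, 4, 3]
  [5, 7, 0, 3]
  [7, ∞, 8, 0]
Closure =
  [0, 9, 13, 12]
  [8, 0, 4, 3]
  [5, 7, 0, 3]
  [7, 15, 8, 0]

This is the Floyd-Warshall all-pairs shortest-path computation. For each intermediate vertex k = 0, 1, …, 3, update dist[i][j] ← min(dist[i][j], dist[i][k] + dist[k][j]). The final matrix gives, for each (i, j), the minimum total weight of any directed path from i to j (possibly empty when i = j).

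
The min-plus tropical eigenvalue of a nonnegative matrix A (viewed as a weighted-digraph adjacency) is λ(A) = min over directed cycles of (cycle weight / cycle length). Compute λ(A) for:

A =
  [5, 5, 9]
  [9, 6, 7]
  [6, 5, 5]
λ(A) = 5

Enumerate directed cycles and compute their means (weight / length). Sample:
  cycle 0 → 0: weight = 5, length = 1, mean = 5/1 ≈ 5.000
  cycle 1 → 1: weight = 6, length = 1, mean = 6/1 ≈ 6.000
  cycle 2 → 2: weight = 5, length = 1, mean = 5/1 ≈ 5.000
  cycle 0 → 1 → 0: weight = 14, length = 2, mean = 14/2 ≈ 7.000
  cycle 0 → 2 → 0: weight = 15, length = 2, mean = 15/2 ≈ 7.500
  cycle 1 → 0 → 1: weight = 14, length = 2, mean = 14/2 ≈ 7.000
Minimum mean = 5.000, attained e.g. along the cycle 0 → 0 with weight 5 and length 1. So λ(A) = 5/1 = 5.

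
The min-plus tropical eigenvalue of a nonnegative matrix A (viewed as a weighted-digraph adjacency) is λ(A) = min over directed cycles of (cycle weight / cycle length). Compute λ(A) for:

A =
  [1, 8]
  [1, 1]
λ(A) = 1

Enumerate directed cycles and compute their means (weight / length). Sample:
  cycle 0 → 0: weight = 1, length = 1, mean = 1/1 ≈ 1.000
  cycle 1 → 1: weight = 1, length = 1, mean = 1/1 ≈ 1.000
  cycle 0 → 1 → 0: weight = 9, length = 2, mean = 9/2 ≈ 4.500
  cycle 1 → 0 → 1: weight = 9, length = 2, mean = 9/2 ≈ 4.500
Minimum mean = 1.000, attained e.g. along the cycle 0 → 0 with weight 1 and length 1. So λ(A) = 1/1 = 1.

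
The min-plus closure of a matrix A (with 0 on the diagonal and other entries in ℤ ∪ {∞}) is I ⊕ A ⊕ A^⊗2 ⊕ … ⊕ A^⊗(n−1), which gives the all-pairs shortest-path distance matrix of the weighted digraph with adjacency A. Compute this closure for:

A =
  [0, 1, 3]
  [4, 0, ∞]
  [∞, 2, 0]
Closure =
  [0, 1, 3]
  [4, 0, 7]
  [6, 2, 0]

This is the Floyd-Warshall all-pairs shortest-path computation. For each intermediate vertex k = 0, 1, …, 2, update dist[i][j] ← min(dist[i][j], dist[i][k] + dist[k][j]). The final matrix gives, for each (i, j), the minimum total weight of any directed path from i to j (possibly empty when i = j).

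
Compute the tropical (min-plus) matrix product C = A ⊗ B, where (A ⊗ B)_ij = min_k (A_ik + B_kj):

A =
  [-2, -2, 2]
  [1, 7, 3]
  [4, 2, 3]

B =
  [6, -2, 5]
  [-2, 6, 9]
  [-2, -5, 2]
A ⊗ B =
  [-4, -4, 3]
  [1, -2, 5]
  [0, -2, 5]

Apply the min-plus product entry-by-entry:
  C[0][0] = min over k of (A[0][0] + B[0][0] = -2 + 6 = 4, A[0][1] + B[1][0] = -2 + -2 = -4, A[0][2] + B[2][0] = 2 + -2 = 0) = -4 (attained at k = 1)
  C[0][1] = min over k of (A[0][0] + B[0][1] = -2 + -2 = -4, A[0][1] + B[1][1] = -2 + 6 = 4, A[0][2] + B[2][1] = 2 + -5 = -3) = -4 (attained at k = 0)
  C[0][2] = min over k of (A[0][0] + B[0][2] = -2 + 5 = 3, A[0][1] + B[1][2] = -2 + 9 = 7, A[0][2] + B[2][2] = 2 + 2 = 4) = 3 (attained at k = 0)
  C[1][0] = min over k of (A[1][0] + B[0][0] = 1 + 6 = 7, A[1][1] + B[1][0] = 7 + -2 = 5, A[1][2] + B[2][0] = 3 + -2 = 1) = 1 (attained at k = 2)
  C[1][1] = min over k of (A[1][0] + B[0][1] = 1 + -2 = -1, A[1][1] + B[1][1] = 7 + 6 = 13, A[1][2] + B[2][1] = 3 + -5 = -2) = -2 (attained at k = 2)
  C[1][2] = min over k of (A[1][0] + B[0][2] = 1 + 5 = 6, A[1][1] + B[1][2] = 7 + 9 = 16, A[1][2] + B[2][2] = 3 + 2 = 5) = 5 (attained at k = 2)
  C[2][0] = min over k of (A[2][0] + B[0][0] = 4 + 6 = 10, A[2][1] + B[1][0] = 2 + -2 = 0, A[2][2] + B[2][0] = 3 + -2 = 1) = 0 (attained at k = 1)
  C[2][1] = min over k of (A[2][0] + B[0][1] = 4 + -2 = 2, A[2][1] + B[1][1] = 2 + 6 = 8, A[2][2] + B[2][1] = 3 + -5 = -2) = -2 (attained at k = 2)
  C[2][2] = min over k of (A[2][0] + B[0][2] = 4 + 5 = 9, A[2][1] + B[1][2] = 2 + 9 = 11, A[2][2] + B[2][2] = 3 + 2 = 5) = 5 (attained at k = 2)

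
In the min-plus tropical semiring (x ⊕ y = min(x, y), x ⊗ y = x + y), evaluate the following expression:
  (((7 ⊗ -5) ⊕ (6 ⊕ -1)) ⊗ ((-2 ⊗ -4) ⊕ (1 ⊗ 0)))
(((7 ⊗ -5) ⊕ (6 ⊕ -1)) ⊗ ((-2 ⊗ -4) ⊕ (1 ⊗ 0))) = -7

Expand innermost to outermost. Recall ⊕ takes the minimum of its arguments and ⊗ takes their sum. Working out the expression (((7 ⊗ -5) ⊕ (6 ⊕ -1)) ⊗ ((-2 ⊗ -4) ⊕ (1 ⊗ 0))) gives -7.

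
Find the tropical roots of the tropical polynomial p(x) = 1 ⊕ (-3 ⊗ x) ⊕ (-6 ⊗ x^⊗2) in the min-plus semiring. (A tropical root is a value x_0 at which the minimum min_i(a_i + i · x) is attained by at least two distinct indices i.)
Roots: {3, 4}

Each tropical root is a break point of the lower envelope of the lines y = a_i + i · x (there are 3 lines, with slopes 0, 1, ..., 2). Only the lines that attain the minimum somewhere contribute to roots; other lines are dominated. Here the surviving (envelope) indices are i = 2, i = 1, i = 0.
Intersections between consecutive envelope lines give the roots: for adjacent envelope indices i < j the intersection is x = (a_i − a_j) / (j − i). Reading off the sorted break points: {3, 4}.
Verification: at each break x_0, at least two indices attain the minimum of min_i(a_i + i · x_0).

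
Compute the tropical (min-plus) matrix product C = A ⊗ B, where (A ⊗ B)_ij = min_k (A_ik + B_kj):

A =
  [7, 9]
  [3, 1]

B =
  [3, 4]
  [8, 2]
A ⊗ B =
  [10, 11]
  [6, 3]

Apply the min-plus product entry-by-entry:
  C[0][0] = min over k of (A[0][0] + B[0][0] = 7 + 3 = 10, A[0][1] + B[1][0] = 9 + 8 = 17) = 10 (attained at k = 0)
  C[0][1] = min over k of (A[0][0] + B[0][1] = 7 + 4 = 11, A[0][1] + B[1][1] = 9 + 2 = 11) = 11 (attained at k = 0)
  C[1][0] = min over k of (A[1][0] + B[0][0] = 3 + 3 = 6, A[1][1] + B[1][0] = 1 + 8 = 9) = 6 (attained at k = 0)
  C[1][1] = min over k of (A[1][0] + B[0][1] = 3 + 4 = 7, A[1][1] + B[1][1] = 1 + 2 = 3) = 3 (attained at k = 1)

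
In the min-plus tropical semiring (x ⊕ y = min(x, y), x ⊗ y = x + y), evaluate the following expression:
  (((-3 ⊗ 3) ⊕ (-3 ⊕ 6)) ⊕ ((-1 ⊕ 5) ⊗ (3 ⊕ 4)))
(((-3 ⊗ 3) ⊕ (-3 ⊕ 6)) ⊕ ((-1 ⊕ 5) ⊗ (3 ⊕ 4))) = -3

Expand innermost to outermost. Recall ⊕ takes the minimum of its arguments and ⊗ takes their sum. Working out the expression (((-3 ⊗ 3) ⊕ (-3 ⊕ 6)) ⊕ ((-1 ⊕ 5) ⊗ (3 ⊕ 4))) gives -3.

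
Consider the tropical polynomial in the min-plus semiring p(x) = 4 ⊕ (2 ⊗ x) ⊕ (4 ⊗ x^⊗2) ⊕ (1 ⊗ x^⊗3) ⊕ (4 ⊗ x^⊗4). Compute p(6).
p(6) = 4

A tropical monomial a ⊗ x^⊗i evaluates to a + i · x. Evaluating each term at x = 6:
  Term 0 contributes 4 + 0 · 6 = 4
  Term 1 contributes 2 + 1 · 6 = 8
  Term 2 contributes 4 + 2 · 6 = 16
  Term 3 contributes 1 + 3 · 6 = 19
  Term 4 contributes 4 + 4 · 6 = 28
p(6) = ⊕ of these = min[4, 8, 16, 19, 28] = 4.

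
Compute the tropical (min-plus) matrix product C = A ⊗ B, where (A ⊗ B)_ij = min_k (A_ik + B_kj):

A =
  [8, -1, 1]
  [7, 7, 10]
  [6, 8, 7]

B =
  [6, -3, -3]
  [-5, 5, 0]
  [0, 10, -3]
A ⊗ B =
  [-6, 4, -2]
  [2, 4, 4]
  [3, 3, 3]

Apply the min-plus product entry-by-entry:
  C[0][0] = min over k of (A[0][0] + B[0][0] = 8 + 6 = 14, A[0][1] + B[1][0] = -1 + -5 = -6, A[0][2] + B[2][0] = 1 + 0 = 1) = -6 (attained at k = 1)
  C[0][1] = min over k of (A[0][0] + B[0][1] = 8 + -3 = 5, A[0][1] + B[1][1] = -1 + 5 = 4, A[0][2] + B[2][1] = 1 + 10 = 11) = 4 (attained at k = 1)
  C[0][2] = min over k of (A[0][0] + B[0][2] = 8 + -3 = 5, A[0][1] + B[1][2] = -1 + 0 = -1, A[0][2] + B[2][2] = 1 + -3 = -2) = -2 (attained at k = 2)
  C[1][0] = min over k of (A[1][0] + B[0][0] = 7 + 6 = 13, A[1][1] + B[1][0] = 7 + -5 = 2, A[1][2] + B[2][0] = 10 + 0 = 10) = 2 (attained at k = 1)
  C[1][1] = min over k of (A[1][0] + B[0][1] = 7 + -3 = 4, A[1][1] + B[1][1] = 7 + 5 = 12, A[1][2] + B[2][1] = 10 + 10 = 20) = 4 (attained at k = 0)
  C[1][2] = min over k of (A[1][0] + B[0][2] = 7 + -3 = 4, A[1][1] + B[1][2] = 7 + 0 = 7, A[1][2] + B[2][2] = 10 + -3 = 7) = 4 (attained at k = 0)
  C[2][0] = min over k of (A[2][0] + B[0][0] = 6 + 6 = 12, A[2][1] + B[1][0] = 8 + -5 = 3, A[2][2] + B[2][0] = 7 + 0 = 7) = 3 (attained at k = 1)
  C[2][1] = min over k of (A[2][0] + B[0][1] = 6 + -3 = 3, A[2][1] + B[1][1] = 8 + 5 = 13, A[2][2] + B[2][1] = 7 + 10 = 17) = 3 (attained at k = 0)
  C[2][2] = min over k of (A[2][0] + B[0][2] = 6 + -3 = 3, A[2][1] + B[1][2] = 8 + 0 = 8, A[2][2] + B[2][2] = 7 + -3 = 4) = 3 (attained at k = 0)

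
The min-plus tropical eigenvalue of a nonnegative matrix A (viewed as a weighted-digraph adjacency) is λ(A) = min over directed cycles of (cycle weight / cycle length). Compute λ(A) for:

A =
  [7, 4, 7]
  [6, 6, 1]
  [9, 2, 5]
λ(A) = 3/2

Enumerate directed cycles and compute their means (weight / length). Sample:
  cycle 0 → 0: weight = 7, length = 1, mean = 7/1 ≈ 7.000
  cycle 1 → 1: weight = 6, length = 1, mean = 6/1 ≈ 6.000
  cycle 2 → 2: weight = 5, length = 1, mean = 5/1 ≈ 5.000
  cycle 0 → 1 → 0: weight = 10, length = 2, mean = 10/2 ≈ 5.000
  cycle 0 → 2 → 0: weight = 16, length = 2, mean = 16/2 ≈ 8.000
  cycle 1 → 0 → 1: weight = 10, length = 2, mean = 10/2 ≈ 5.000
Minimum mean = 1.500, attained e.g. along the cycle 1 → 2 → 1 with weight 3 and length 2. So λ(A) = 3/2 = 3/2.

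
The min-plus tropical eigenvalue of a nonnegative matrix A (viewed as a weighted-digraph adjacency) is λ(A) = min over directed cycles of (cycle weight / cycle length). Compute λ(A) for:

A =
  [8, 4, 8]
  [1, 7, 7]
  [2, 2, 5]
λ(A) = 5/2

Enumerate directed cycles and compute their means (weight / length). Sample:
  cycle 0 → 0: weight = 8, length = 1, mean = 8/1 ≈ 8.000
  cycle 1 → 1: weight = 7, length = 1, mean = 7/1 ≈ 7.000
  cycle 2 → 2: weight = 5, length = 1, mean = 5/1 ≈ 5.000
  cycle 0 → 1 → 0: weight = 5, length = 2, mean = 5/2 ≈ 2.500
  cycle 0 → 2 → 0: weight = 10, length = 2, mean = 10/2 ≈ 5.000
  cycle 1 → 0 → 1: weight = 5, length = 2, mean = 5/2 ≈ 2.500
Minimum mean = 2.500, attained e.g. along the cycle 0 → 1 → 0 with weight 5 and length 2. So λ(A) = 5/2 = 5/2.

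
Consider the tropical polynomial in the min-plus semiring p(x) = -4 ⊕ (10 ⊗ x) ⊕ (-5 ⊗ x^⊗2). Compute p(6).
p(6) = -4

A tropical monomial a ⊗ x^⊗i evaluates to a + i · x. Evaluating each term at x = 6:
  Term 0 contributes -4 + 0 · 6 = -4
  Term 1 contributes 10 + 1 · 6 = 16
  Term 2 contributes -5 + 2 · 6 = 7
p(6) = ⊕ of these = min[-4, 16, 7] = -4.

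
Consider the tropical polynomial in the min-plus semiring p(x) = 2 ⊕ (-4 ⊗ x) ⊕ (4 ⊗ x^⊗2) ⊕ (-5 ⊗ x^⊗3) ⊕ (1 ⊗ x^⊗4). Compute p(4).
p(4) = 0

A tropical monomial a ⊗ x^⊗i evaluates to a + i · x. Evaluating each term at x = 4:
  Term 0 contributes 2 + 0 · 4 = 2
  Term 1 contributes -4 + 1 · 4 = 0
  Term 2 contributes 4 + 2 · 4 = 12
  Term 3 contributes -5 + 3 · 4 = 7
  Term 4 contributes 1 + 4 · 4 = 17
p(4) = ⊕ of these = min[2, 0, 12, 7, 17] = 0.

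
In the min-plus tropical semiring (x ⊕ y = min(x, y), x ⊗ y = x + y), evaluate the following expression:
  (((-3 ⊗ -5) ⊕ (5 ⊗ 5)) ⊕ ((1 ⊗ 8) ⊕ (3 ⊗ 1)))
(((-3 ⊗ -5) ⊕ (5 ⊗ 5)) ⊕ ((1 ⊗ 8) ⊕ (3 ⊗ 1))) = -8

Expand innermost to outermost. Recall ⊕ takes the minimum of its arguments and ⊗ takes their sum. Working out the expression (((-3 ⊗ -5) ⊕ (5 ⊗ 5)) ⊕ ((1 ⊗ 8) ⊕ (3 ⊗ 1))) gives -8.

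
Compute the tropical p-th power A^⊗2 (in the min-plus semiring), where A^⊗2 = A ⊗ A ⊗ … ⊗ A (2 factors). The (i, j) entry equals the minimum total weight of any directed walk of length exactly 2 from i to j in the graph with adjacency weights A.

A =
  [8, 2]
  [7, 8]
A^⊗2 =
  [9, 10]
  [15, 9]

Each entry (A^⊗2)_ij equals the minimum over all length-2 walks i = v_0 → v_1 → … → v_2 = j of Σ_t A[v_t][v_{t+1}]. For example, for (i, j) = (0, 1) we minimise over 2 possible intermediate vertex sequences; the minimum is 10, attained along the walk 0 → 0 → 1.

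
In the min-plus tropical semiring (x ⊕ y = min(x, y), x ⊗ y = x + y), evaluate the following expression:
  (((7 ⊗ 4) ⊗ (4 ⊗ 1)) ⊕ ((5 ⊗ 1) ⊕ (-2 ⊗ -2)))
(((7 ⊗ 4) ⊗ (4 ⊗ 1)) ⊕ ((5 ⊗ 1) ⊕ (-2 ⊗ -2))) = -4

Expand innermost to outermost. Recall ⊕ takes the minimum of its arguments and ⊗ takes their sum. Working out the expression (((7 ⊗ 4) ⊗ (4 ⊗ 1)) ⊕ ((5 ⊗ 1) ⊕ (-2 ⊗ -2))) gives -4.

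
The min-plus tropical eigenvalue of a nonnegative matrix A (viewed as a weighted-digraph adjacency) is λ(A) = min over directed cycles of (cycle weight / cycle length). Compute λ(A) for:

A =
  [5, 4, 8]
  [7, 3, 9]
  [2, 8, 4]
λ(A) = 3

Enumerate directed cycles and compute their means (weight / length). Sample:
  cycle 0 → 0: weight = 5, length = 1, mean = 5/1 ≈ 5.000
  cycle 1 → 1: weight = 3, length = 1, mean = 3/1 ≈ 3.000
  cycle 2 → 2: weight = 4, length = 1, mean = 4/1 ≈ 4.000
  cycle 0 → 1 → 0: weight = 11, length = 2, mean = 11/2 ≈ 5.500
  cycle 0 → 2 → 0: weight = 10, length = 2, mean = 10/2 ≈ 5.000
  cycle 1 → 0 → 1: weight = 11, length = 2, mean = 11/2 ≈ 5.500
Minimum mean = 3.000, attained e.g. along the cycle 1 → 1 with weight 3 and length 1. So λ(A) = 3/1 = 3.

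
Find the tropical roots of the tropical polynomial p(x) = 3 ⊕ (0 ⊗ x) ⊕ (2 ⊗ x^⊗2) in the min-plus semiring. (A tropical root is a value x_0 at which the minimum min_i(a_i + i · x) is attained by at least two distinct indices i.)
Roots: {-2, 3}

Each tropical root is a break point of the lower envelope of the lines y = a_i + i · x (there are 3 lines, with slopes 0, 1, ..., 2). Only the lines that attain the minimum somewhere contribute to roots; other lines are dominated. Here the surviving (envelope) indices are i = 2, i = 1, i = 0.
Intersections between consecutive envelope lines give the roots: for adjacent envelope indices i < j the intersection is x = (a_i − a_j) / (j − i). Reading off the sorted break points: {-2, 3}.
Verification: at each break x_0, at least two indices attain the minimum of min_i(a_i + i · x_0).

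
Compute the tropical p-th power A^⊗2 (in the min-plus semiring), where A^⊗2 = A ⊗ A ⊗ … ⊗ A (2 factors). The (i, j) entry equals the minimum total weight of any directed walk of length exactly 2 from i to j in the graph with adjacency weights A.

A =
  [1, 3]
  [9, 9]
A^⊗2 =
  [2, 4]
  [10, 12]

Each entry (A^⊗2)_ij equals the minimum over all length-2 walks i = v_0 → v_1 → … → v_2 = j of Σ_t A[v_t][v_{t+1}]. For example, for (i, j) = (0, 1) we minimise over 2 possible intermediate vertex sequences; the minimum is 4, attained along the walk 0 → 0 → 1.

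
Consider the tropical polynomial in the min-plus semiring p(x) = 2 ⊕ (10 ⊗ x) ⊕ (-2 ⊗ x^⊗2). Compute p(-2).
p(-2) = -6

A tropical monomial a ⊗ x^⊗i evaluates to a + i · x. Evaluating each term at x = -2:
  Term 0 contributes 2 + 0 · -2 = 2
  Term 1 contributes 10 + 1 · -2 = 8
  Term 2 contributes -2 + 2 · -2 = -6
p(-2) = ⊕ of these = min[2, 8, -6] = -6.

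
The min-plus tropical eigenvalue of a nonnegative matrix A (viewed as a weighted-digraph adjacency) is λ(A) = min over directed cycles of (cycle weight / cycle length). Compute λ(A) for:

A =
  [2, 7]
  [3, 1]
λ(A) = 1

Enumerate directed cycles and compute their means (weight / length). Sample:
  cycle 0 → 0: weight = 2, length = 1, mean = 2/1 ≈ 2.000
  cycle 1 → 1: weight = 1, length = 1, mean = 1/1 ≈ 1.000
  cycle 0 → 1 → 0: weight = 10, length = 2, mean = 10/2 ≈ 5.000
  cycle 1 → 0 → 1: weight = 10, length = 2, mean = 10/2 ≈ 5.000
Minimum mean = 1.000, attained e.g. along the cycle 1 → 1 with weight 1 and length 1. So λ(A) = 1/1 = 1.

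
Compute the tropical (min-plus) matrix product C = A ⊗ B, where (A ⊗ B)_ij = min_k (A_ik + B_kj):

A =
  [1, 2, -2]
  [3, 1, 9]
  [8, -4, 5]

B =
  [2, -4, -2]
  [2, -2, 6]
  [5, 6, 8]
A ⊗ B =
  [3, -3, -1]
  [3, -1, 1]
  [-2, -6, 2]

Apply the min-plus product entry-by-entry:
  C[0][0] = min over k of (A[0][0] + B[0][0] = 1 + 2 = 3, A[0][1] + B[1][0] = 2 + 2 = 4, A[0][2] + B[2][0] = -2 + 5 = 3) = 3 (attained at k = 0)
  C[0][1] = min over k of (A[0][0] + B[0][1] = 1 + -4 = -3, A[0][1] + B[1][1] = 2 + -2 = 0, A[0][2] + B[2][1] = -2 + 6 = 4) = -3 (attained at k = 0)
  C[0][2] = min over k of (A[0][0] + B[0][2] = 1 + -2 = -1, A[0][1] + B[1][2] = 2 + 6 = 8, A[0][2] + B[2][2] = -2 + 8 = 6) = -1 (attained at k = 0)
  C[1][0] = min over k of (A[1][0] + B[0][0] = 3 + 2 = 5, A[1][1] + B[1][0] = 1 + 2 = 3, A[1][2] + B[2][0] = 9 + 5 = 14) = 3 (attained at k = 1)
  C[1][1] = min over k of (A[1][0] + B[0][1] = 3 + -4 = -1, A[1][1] + B[1][1] = 1 + -2 = -1, A[1][2] + B[2][1] = 9 + 6 = 15) = -1 (attained at k = 0)
  C[1][2] = min over k of (A[1][0] + B[0][2] = 3 + -2 = 1, A[1][1] + B[1][2] = 1 + 6 = 7, A[1][2] + B[2][2] = 9 + 8 = 17) = 1 (attained at k = 0)
  C[2][0] = min over k of (A[2][0] + B[0][0] = 8 + 2 = 10, A[2][1] + B[1][0] = -4 + 2 = -2, A[2][2] + B[2][0] = 5 + 5 = 10) = -2 (attained at k = 1)
  C[2][1] = min over k of (A[2][0] + B[0][1] = 8 + -4 = 4, A[2][1] + B[1][1] = -4 + -2 = -6, A[2][2] + B[2][1] = 5 + 6 = 11) = -6 (attained at k = 1)
  C[2][2] = min over k of (A[2][0] + B[0][2] = 8 + -2 = 6, A[2][1] + B[1][2] = -4 + 6 = 2, A[2][2] + B[2][2] = 5 + 8 = 13) = 2 (attained at k = 1)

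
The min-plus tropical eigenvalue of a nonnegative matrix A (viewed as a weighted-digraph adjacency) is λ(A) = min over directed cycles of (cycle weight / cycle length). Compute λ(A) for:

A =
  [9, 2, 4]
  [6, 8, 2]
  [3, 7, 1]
λ(A) = 1

Enumerate directed cycles and compute their means (weight / length). Sample:
  cycle 0 → 0: weight = 9, length = 1, mean = 9/1 ≈ 9.000
  cycle 1 → 1: weight = 8, length = 1, mean = 8/1 ≈ 8.000
  cycle 2 → 2: weight = 1, length = 1, mean = 1/1 ≈ 1.000
  cycle 0 → 1 → 0: weight = 8, length = 2, mean = 8/2 ≈ 4.000
  cycle 0 → 2 → 0: weight = 7, length = 2, mean = 7/2 ≈ 3.500
  cycle 1 → 0 → 1: weight = 8, length = 2, mean = 8/2 ≈ 4.000
Minimum mean = 1.000, attained e.g. along the cycle 2 → 2 with weight 1 and length 1. So λ(A) = 1/1 = 1.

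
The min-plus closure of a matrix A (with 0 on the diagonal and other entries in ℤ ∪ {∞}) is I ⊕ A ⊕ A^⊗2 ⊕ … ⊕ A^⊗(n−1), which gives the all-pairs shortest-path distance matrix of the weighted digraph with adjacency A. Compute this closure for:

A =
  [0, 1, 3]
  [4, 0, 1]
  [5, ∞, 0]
Closure =
  [0, 1, 2]
  [4, 0, 1]
  [5, 6, 0]

This is the Floyd-Warshall all-pairs shortest-path computation. For each intermediate vertex k = 0, 1, …, 2, update dist[i][j] ← min(dist[i][j], dist[i][k] + dist[k][j]). The final matrix gives, for each (i, j), the minimum total weight of any directed path from i to j (possibly empty when i = j).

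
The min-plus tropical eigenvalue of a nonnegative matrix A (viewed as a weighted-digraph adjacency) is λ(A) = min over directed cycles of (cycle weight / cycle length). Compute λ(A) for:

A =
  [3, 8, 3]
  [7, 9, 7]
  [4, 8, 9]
λ(A) = 3

Enumerate directed cycles and compute their means (weight / length). Sample:
  cycle 0 → 0: weight = 3, length = 1, mean = 3/1 ≈ 3.000
  cycle 1 → 1: weight = 9, length = 1, mean = 9/1 ≈ 9.000
  cycle 2 → 2: weight = 9, length = 1, mean = 9/1 ≈ 9.000
  cycle 0 → 1 → 0: weight = 15, length = 2, mean = 15/2 ≈ 7.500
  cycle 0 → 2 → 0: weight = 7, length = 2, mean = 7/2 ≈ 3.500
  cycle 1 → 0 → 1: weight = 15, length = 2, mean = 15/2 ≈ 7.500
Minimum mean = 3.000, attained e.g. along the cycle 0 → 0 with weight 3 and length 1. So λ(A) = 3/1 = 3.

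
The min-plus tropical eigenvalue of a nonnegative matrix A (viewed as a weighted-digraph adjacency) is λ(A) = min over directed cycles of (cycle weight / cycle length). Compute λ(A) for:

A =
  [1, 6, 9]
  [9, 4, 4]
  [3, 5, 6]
λ(A) = 1

Enumerate directed cycles and compute their means (weight / length). Sample:
  cycle 0 → 0: weight = 1, length = 1, mean = 1/1 ≈ 1.000
  cycle 1 → 1: weight = 4, length = 1, mean = 4/1 ≈ 4.000
  cycle 2 → 2: weight = 6, length = 1, mean = 6/1 ≈ 6.000
  cycle 0 → 1 → 0: weight = 15, length = 2, mean = 15/2 ≈ 7.500
  cycle 0 → 2 → 0: weight = 12, length = 2, mean = 12/2 ≈ 6.000
  cycle 1 → 0 → 1: weight = 15, length = 2, mean = 15/2 ≈ 7.500
Minimum mean = 1.000, attained e.g. along the cycle 0 → 0 with weight 1 and length 1. So λ(A) = 1/1 = 1.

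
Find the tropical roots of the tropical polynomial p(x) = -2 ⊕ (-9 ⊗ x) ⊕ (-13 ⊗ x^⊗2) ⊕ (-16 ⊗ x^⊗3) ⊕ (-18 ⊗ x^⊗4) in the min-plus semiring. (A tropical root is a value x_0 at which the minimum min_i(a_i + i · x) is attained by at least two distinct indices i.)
Roots: {2, 3, 4, 7}

Each tropical root is a break point of the lower envelope of the lines y = a_i + i · x (there are 5 lines, with slopes 0, 1, ..., 4). Only the lines that attain the minimum somewhere contribute to roots; other lines are dominated. Here the surviving (envelope) indices are i = 4, i = 3, i = 2, i = 1, i = 0.
Intersections between consecutive envelope lines give the roots: for adjacent envelope indices i < j the intersection is x = (a_i − a_j) / (j − i). Reading off the sorted break points: {2, 3, 4, 7}.
Verification: at each break x_0, at least two indices attain the minimum of min_i(a_i + i · x_0).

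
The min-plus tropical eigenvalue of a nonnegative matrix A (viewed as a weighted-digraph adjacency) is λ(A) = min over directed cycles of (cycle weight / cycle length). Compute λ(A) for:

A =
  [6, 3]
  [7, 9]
λ(A) = 5

Enumerate directed cycles and compute their means (weight / length). Sample:
  cycle 0 → 0: weight = 6, length = 1, mean = 6/1 ≈ 6.000
  cycle 1 → 1: weight = 9, length = 1, mean = 9/1 ≈ 9.000
  cycle 0 → 1 → 0: weight = 10, length = 2, mean = 10/2 ≈ 5.000
  cycle 1 → 0 → 1: weight = 10, length = 2, mean = 10/2 ≈ 5.000
Minimum mean = 5.000, attained e.g. along the cycle 0 → 1 → 0 with weight 10 and length 2. So λ(A) = 10/2 = 5.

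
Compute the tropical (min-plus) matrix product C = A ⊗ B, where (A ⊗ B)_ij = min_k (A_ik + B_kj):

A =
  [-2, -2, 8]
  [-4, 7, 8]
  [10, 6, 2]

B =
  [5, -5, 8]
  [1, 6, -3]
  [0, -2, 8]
A ⊗ B =
  [-1, -7, -5]
  [1, -9, 4]
  [2, 0, 3]

Apply the min-plus product entry-by-entry:
  C[0][0] = min over k of (A[0][0] + B[0][0] = -2 + 5 = 3, A[0][1] + B[1][0] = -2 + 1 = -1, A[0][2] + B[2][0] = 8 + 0 = 8) = -1 (attained at k = 1)
  C[0][1] = min over k of (A[0][0] + B[0][1] = -2 + -5 = -7, A[0][1] + B[1][1] = -2 + 6 = 4, A[0][2] + B[2][1] = 8 + -2 = 6) = -7 (attained at k = 0)
  C[0][2] = min over k of (A[0][0] + B[0][2] = -2 + 8 = 6, A[0][1] + B[1][2] = -2 + -3 = -5, A[0][2] + B[2][2] = 8 + 8 = 16) = -5 (attained at k = 1)
  C[1][0] = min over k of (A[1][0] + B[0][0] = -4 + 5 = 1, A[1][1] + B[1][0] = 7 + 1 = 8, A[1][2] + B[2][0] = 8 + 0 = 8) = 1 (attained at k = 0)
  C[1][1] = min over k of (A[1][0] + B[0][1] = -4 + -5 = -9, A[1][1] + B[1][1] = 7 + 6 = 13, A[1][2] + B[2][1] = 8 + -2 = 6) = -9 (attained at k = 0)
  C[1][2] = min over k of (A[1][0] + B[0][2] = -4 + 8 = 4, A[1][1] + B[1][2] = 7 + -3 = 4, A[1][2] + B[2][2] = 8 + 8 = 16) = 4 (attained at k = 0)
  C[2][0] = min over k of (A[2][0] + B[0][0] = 10 + 5 = 15, A[2][1] + B[1][0] = 6 + 1 = 7, A[2][2] + B[2][0] = 2 + 0 = 2) = 2 (attained at k = 2)
  C[2][1] = min over k of (A[2][0] + B[0][1] = 10 + -5 = 5, A[2][1] + B[1][1] = 6 + 6 = 12, A[2][2] + B[2][1] = 2 + -2 = 0) = 0 (attained at k = 2)
  C[2][2] = min over k of (A[2][0] + B[0][2] = 10 + 8 = 18, A[2][1] + B[1][2] = 6 + -3 = 3, A[2][2] + B[2][2] = 2 + 8 = 10) = 3 (attained at k = 1)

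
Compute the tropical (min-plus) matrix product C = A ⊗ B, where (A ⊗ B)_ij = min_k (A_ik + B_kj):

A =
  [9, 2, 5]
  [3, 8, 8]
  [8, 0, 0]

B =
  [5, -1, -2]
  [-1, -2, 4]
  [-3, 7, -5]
A ⊗ B =
  [1, 0, 0]
  [5, 2, 1]
  [-3, -2, -5]

Apply the min-plus product entry-by-entry:
  C[0][0] = min over k of (A[0][0] + B[0][0] = 9 + 5 = 14, A[0][1] + B[1][0] = 2 + -1 = 1, A[0][2] + B[2][0] = 5 + -3 = 2) = 1 (attained at k = 1)
  C[0][1] = min over k of (A[0][0] + B[0][1] = 9 + -1 = 8, A[0][1] + B[1][1] = 2 + -2 = 0, A[0][2] + B[2][1] = 5 + 7 = 12) = 0 (attained at k = 1)
  C[0][2] = min over k of (A[0][0] + B[0][2] = 9 + -2 = 7, A[0][1] + B[1][2] = 2 + 4 = 6, A[0][2] + B[2][2] = 5 + -5 = 0) = 0 (attained at k = 2)
  C[1][0] = min over k of (A[1][0] + B[0][0] = 3 + 5 = 8, A[1][1] + B[1][0] = 8 + -1 = 7, A[1][2] + B[2][0] = 8 + -3 = 5) = 5 (attained at k = 2)
  C[1][1] = min over k of (A[1][0] + B[0][1] = 3 + -1 = 2, A[1][1] + B[1][1] = 8 + -2 = 6, A[1][2] + B[2][1] = 8 + 7 = 15) = 2 (attained at k = 0)
  C[1][2] = min over k of (A[1][0] + B[0][2] = 3 + -2 = 1, A[1][1] + B[1][2] = 8 + 4 = 12, A[1][2] + B[2][2] = 8 + -5 = 3) = 1 (attained at k = 0)
  C[2][0] = min over k of (A[2][0] + B[0][0] = 8 + 5 = 13, A[2][1] + B[1][0] = 0 + -1 = -1, A[2][2] + B[2][0] = 0 + -3 = -3) = -3 (attained at k = 2)
  C[2][1] = min over k of (A[2][0] + B[0][1] = 8 + -1 = 7, A[2][1] + B[1][1] = 0 + -2 = -2, A[2][2] + B[2][1] = 0 + 7 = 7) = -2 (attained at k = 1)
  C[2][2] = min over k of (A[2][0] + B[0][2] = 8 + -2 = 6, A[2][1] + B[1][2] = 0 + 4 = 4, A[2][2] + B[2][2] = 0 + -5 = -5) = -5 (attained at k = 2)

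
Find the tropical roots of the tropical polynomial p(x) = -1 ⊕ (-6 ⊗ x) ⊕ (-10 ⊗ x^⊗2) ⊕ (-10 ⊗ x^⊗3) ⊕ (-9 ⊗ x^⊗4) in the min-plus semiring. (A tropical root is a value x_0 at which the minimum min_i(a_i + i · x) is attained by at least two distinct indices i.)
Roots: {-1, 0, 4, 5}

Each tropical root is a break point of the lower envelope of the lines y = a_i + i · x (there are 5 lines, with slopes 0, 1, ..., 4). Only the lines that attain the minimum somewhere contribute to roots; other lines are dominated. Here the surviving (envelope) indices are i = 4, i = 3, i = 2, i = 1, i = 0.
Intersections between consecutive envelope lines give the roots: for adjacent envelope indices i < j the intersection is x = (a_i − a_j) / (j − i). Reading off the sorted break points: {-1, 0, 4, 5}.
Verification: at each break x_0, at least two indices attain the minimum of min_i(a_i + i · x_0).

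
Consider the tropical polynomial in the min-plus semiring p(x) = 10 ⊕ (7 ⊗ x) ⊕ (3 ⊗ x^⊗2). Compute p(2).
p(2) = 7

A tropical monomial a ⊗ x^⊗i evaluates to a + i · x. Evaluating each term at x = 2:
  Term 0 contributes 10 + 0 · 2 = 10
  Term 1 contributes 7 + 1 · 2 = 9
  Term 2 contributes 3 + 2 · 2 = 7
p(2) = ⊕ of these = min[10, 9, 7] = 7.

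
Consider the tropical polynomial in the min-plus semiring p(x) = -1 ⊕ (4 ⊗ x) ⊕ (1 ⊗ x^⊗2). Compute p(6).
p(6) = -1

A tropical monomial a ⊗ x^⊗i evaluates to a + i · x. Evaluating each term at x = 6:
  Term 0 contributes -1 + 0 · 6 = -1
  Term 1 contributes 4 + 1 · 6 = 10
  Term 2 contributes 1 + 2 · 6 = 13
p(6) = ⊕ of these = min[-1, 10, 13] = -1.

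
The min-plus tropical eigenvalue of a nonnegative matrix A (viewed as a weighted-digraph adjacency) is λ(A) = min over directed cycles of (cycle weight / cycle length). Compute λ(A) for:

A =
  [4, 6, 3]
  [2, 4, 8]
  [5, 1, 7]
λ(A) = 2

Enumerate directed cycles and compute their means (weight / length). Sample:
  cycle 0 → 0: weight = 4, length = 1, mean = 4/1 ≈ 4.000
  cycle 1 → 1: weight = 4, length = 1, mean = 4/1 ≈ 4.000
  cycle 2 → 2: weight = 7, length = 1, mean = 7/1 ≈ 7.000
  cycle 0 → 1 → 0: weight = 8, length = 2, mean = 8/2 ≈ 4.000
  cycle 0 → 2 → 0: weight = 8, length = 2, mean = 8/2 ≈ 4.000
  cycle 1 → 0 → 1: weight = 8, length = 2, mean = 8/2 ≈ 4.000
Minimum mean = 2.000, attained e.g. along the cycle 0 → 2 → 1 → 0 with weight 6 and length 3. So λ(A) = 6/3 = 2.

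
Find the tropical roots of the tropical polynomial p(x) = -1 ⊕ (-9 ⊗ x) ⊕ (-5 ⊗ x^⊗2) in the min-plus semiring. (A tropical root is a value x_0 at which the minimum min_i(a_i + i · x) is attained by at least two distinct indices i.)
Roots: {-4, 8}

Each tropical root is a break point of the lower envelope of the lines y = a_i + i · x (there are 3 lines, with slopes 0, 1, ..., 2). Only the lines that attain the minimum somewhere contribute to roots; other lines are dominated. Here the surviving (envelope) indices are i = 2, i = 1, i = 0.
Intersections between consecutive envelope lines give the roots: for adjacent envelope indices i < j the intersection is x = (a_i − a_j) / (j − i). Reading off the sorted break points: {-4, 8}.
Verification: at each break x_0, at least two indices attain the minimum of min_i(a_i + i · x_0).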